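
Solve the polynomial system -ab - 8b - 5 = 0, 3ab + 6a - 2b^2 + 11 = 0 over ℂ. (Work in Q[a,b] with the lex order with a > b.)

Compute a lex Gröbner basis by Buchberger's algorithm.
f_1 = -ab - 8b - 5, LT = ab.
f_2 = 3ab + 6a - 2b^2 + 11, LT = ab.

S(f_1,f_2): lcm = ab. S = -2a + 2/3b^2 + 8b + 4/3.
  reduce S modulo (f_1, f_2):
  remainder -2a + 2/3b^2 + 8b + 4/3 ≠ 0; add h_3 = -2a + 2/3b^2 + 8b + 4/3 to the basis.

S(f_1,h_3): lcm = ab. S = 1/3b^3 + 4b^2 + 26/3b + 5.
  reduce S modulo (f_1, f_2, h_3):
  remainder 1/3b^3 + 4b^2 + 26/3b + 5 ≠ 0; add h_4 = 1/3b^3 + 4b^2 + 26/3b + 5 to the basis.

The other S-polynomials (S(f_2,h_3), S(f_1,h_4), S(f_2,h_4), S(h_3,h_4)) all reduce to 0 modulo the current basis, so we have a Gröbner basis.
Inter-reduce: drop elements whose leading term is divisible by another's, tail-reduce, and make monic.
Reduced Gröbner basis: {a - 1/3b^2 - 4b - 2/3, b^3 + 12b^2 + 26b + 15}.

A lex Gröbner basis eliminates variables successively. Here b^3 + 12b^2 + 26b + 15 depends only on b, with roots {-1, -11/2 - sqrt(61)/2, -11/2 + sqrt(61)/2}; lifting each root through the earlier basis elements recovers the full solutions.
  b = -1: the earlier basis element becomes a + 3 = 0, giving a = -3 — point (-3, -1).
  b = -11/2 - sqrt(61)/2: the earlier basis element becomes a + sqrt(61)/6 + 37/6 = 0, giving a = -37/6 - sqrt(61)/6 — point (-37/6 - sqrt(61)/6, -11/2 - sqrt(61)/2).
  b = -11/2 + sqrt(61)/2: the earlier basis element becomes a - sqrt(61)/6 + 37/6 = 0, giving a = -37/6 + sqrt(61)/6 — point (-37/6 + sqrt(61)/6, -11/2 + sqrt(61)/2).

{(-3, -1), (-37/6 - sqrt(61)/6, -11/2 - sqrt(61)/2), (-37/6 + sqrt(61)/6, -11/2 + sqrt(61)/2)}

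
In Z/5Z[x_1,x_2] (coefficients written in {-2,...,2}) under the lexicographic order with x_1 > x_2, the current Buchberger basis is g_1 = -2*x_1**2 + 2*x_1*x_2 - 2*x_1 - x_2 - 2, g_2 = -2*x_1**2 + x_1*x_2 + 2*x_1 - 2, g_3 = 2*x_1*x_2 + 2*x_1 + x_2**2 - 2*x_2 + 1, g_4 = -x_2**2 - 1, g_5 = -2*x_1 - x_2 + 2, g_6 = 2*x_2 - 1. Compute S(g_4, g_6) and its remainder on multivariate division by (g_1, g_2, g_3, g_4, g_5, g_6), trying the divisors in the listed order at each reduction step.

lcm(LM(g_4), LM(g_6)) = x_2**2.
S = (lcm/LT(g_4))·g_4 − (lcm/LT(g_6))·g_6 = -2*x_2 + 1.
Reduce S modulo (g_1, g_2, g_3, g_4, g_5, g_6) in that order:
  leading term x_2: subtract (-1)·g_6 from -2*x_2 + 1 → 0
The remainder is 0, so this S-polynomial contributes no new basis element.
This is the inner loop of Buchberger's algorithm — each nonzero remainder becomes a new basis element.

S(g_4, g_6) = -2*x_2 + 1; remainder on division = 0.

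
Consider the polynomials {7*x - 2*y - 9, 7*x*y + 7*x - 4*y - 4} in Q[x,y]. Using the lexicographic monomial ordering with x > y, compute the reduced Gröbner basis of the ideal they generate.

G = {x - 2/7*y - 9/7, y**2 + 7/2*y + 5/2}

f_1 = 7*x - 2*y - 9, LT = x.
f_2 = 7*x*y + 7*x - 4*y - 4, LT = x*y.

S(f_1,f_2): lcm = x*y. S = -x - 2/7*y**2 - 5/7*y + 4/7.
  leading term x: subtract (-1/7)·f_1 from -x - 2/7*y**2 - 5/7*y + 4/7 → -2/7*y**2 - y - 5/7
  leading term y**2: no divisor's leading term divides it; move -2/7*y**2 to the remainder.
  leading term y: no divisor's leading term divides it; move -y to the remainder.
  leading term 1: no divisor's leading term divides it; move -5/7 to the remainder.
  remainder -2/7*y**2 - y - 5/7 ≠ 0; add g_3 = -2/7*y**2 - y - 5/7 to the basis.

S(f_1,g_3): leading monomials are coprime, so the S-polynomial reduces to 0 (Buchberger's first criterion).
S(f_2,g_3): lcm = x*y**2. S = -5/2*x*y - 5/2*x - 4/7*y**2 - 4/7*y.
  leading term x*y: subtract (-5/14*y)·f_1 from -5/2*x*y - 5/2*x - 4/7*y**2 - 4/7*y → -5/2*x - 9/7*y**2 - 53/14*y
  leading term x: subtract (-5/14)·f_1 from -5/2*x - 9/7*y**2 - 53/14*y → -9/7*y**2 - 9/2*y - 45/14
  leading term y**2: subtract (9/2)·g_3 from -9/7*y**2 - 9/2*y - 45/14 → 0
  remainder 0.

Every S-polynomial of the final basis reduces to 0, so we have a Gröbner basis.
Inter-reduce: drop elements whose leading term is divisible by another's, tail-reduce, and make monic.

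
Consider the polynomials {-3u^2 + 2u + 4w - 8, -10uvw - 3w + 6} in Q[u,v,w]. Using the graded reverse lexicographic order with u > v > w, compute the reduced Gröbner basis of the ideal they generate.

Buchberger's algorithm terminates because the ascending chain of leading-term ideals stabilizes.

f_1 = -3u^2 + 2u + 4w - 8, LT = u^2.
f_2 = -10uvw - 3w + 6, LT = uvw.

S(f_1,f_2): lcm = u^2vw. S = -2/3uvw - 4/3vw^2 - 3/10uw + 8/3vw + 3/5u.
  leading term uvw: subtract (1/15)·f_2 from -2/3uvw - 4/3vw^2 - 3/10uw + 8/3vw + 3/5u → -4/3vw^2 - 3/10uw + 8/3vw + 3/5u + 1/5w - 2/5
  leading term vw^2: no divisor's leading term divides it; move -4/3vw^2 to the remainder.
  leading term uw: no divisor's leading term divides it; move -3/10uw to the remainder.
  leading term vw: no divisor's leading term divides it; move 8/3vw to the remainder.
  leading term u: no divisor's leading term divides it; move 3/5u to the remainder.
  leading term w: no divisor's leading term divides it; move 1/5w to the remainder.
  leading term 1: no divisor's leading term divides it; move -2/5 to the remainder.
  remainder -4/3vw^2 - 3/10uw + 8/3vw + 3/5u + 1/5w - 2/5 ≠ 0; add g_3 = -4/3vw^2 - 3/10uw + 8/3vw + 3/5u + 1/5w - 2/5 to the basis.

The other S-polynomials (S(f_1,g_3), S(f_2,g_3)) all reduce to 0 modulo the current basis, so we have a Gröbner basis.

G = {uvw + 3/10w - 3/5, vw^2 + 9/40uw - 2vw - 9/20u - 3/20w + 3/10, u^2 - 2/3u - 4/3w + 8/3}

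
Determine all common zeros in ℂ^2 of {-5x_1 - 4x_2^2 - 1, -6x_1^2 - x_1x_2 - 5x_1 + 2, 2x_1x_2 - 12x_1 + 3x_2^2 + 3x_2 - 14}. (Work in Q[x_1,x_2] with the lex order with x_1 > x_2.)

{(-1, -1)}

Compute a lex Gröbner basis by Buchberger's algorithm.
f_1 = -5x_1 - 4x_2^2 - 1, LT = x_1.
f_2 = -6x_1^2 - x_1x_2 - 5x_1 + 2, LT = x_1^2.
f_3 = 2x_1x_2 - 12x_1 + 3x_2^2 + 3x_2 - 14, LT = x_1x_2.

S(f_1,f_2): lcm = x_1^2. S = 4/5x_1x_2^2 - 1/6x_1x_2 - 19/30x_1 + 1/3.
  leading term x_1x_2^2: subtract (-4/25x_2^2)·f_1 from 4/5x_1x_2^2 - 1/6x_1x_2 - 19/30x_1 + 1/3 → -1/6x_1x_2 - 19/30x_1 - 16/25x_2^4 - 4/25x_2^2 + 1/3
  leading term x_1x_2: subtract (1/30x_2)·f_1 from -1/6x_1x_2 - 19/30x_1 - 16/25x_2^4 - 4/25x_2^2 + 1/3 → -19/30x_1 - 16/25x_2^4 + 2/15x_2^3 - 4/25x_2^2 + 1/30x_2 + 1/3
  leading term x_1: subtract (19/150)·f_1 from -19/30x_1 - 16/25x_2^4 + 2/15x_2^3 - 4/25x_2^2 + 1/30x_2 + 1/3 → -16/25x_2^4 + 2/15x_2^3 + 26/75x_2^2 + 1/30x_2 + 23/50
  leading term x_2^4: no divisor's leading term divides it; move -16/25x_2^4 to the remainder.
  leading term x_2^3: no divisor's leading term divides it; move 2/15x_2^3 to the remainder.
  leading term x_2^2: no divisor's leading term divides it; move 26/75x_2^2 to the remainder.
  leading term x_2: no divisor's leading term divides it; move 1/30x_2 to the remainder.
  leading term 1: no divisor's leading term divides it; move 23/50 to the remainder.
  remainder -16/25x_2^4 + 2/15x_2^3 + 26/75x_2^2 + 1/30x_2 + 23/50 ≠ 0; add h_4 = -16/25x_2^4 + 2/15x_2^3 + 26/75x_2^2 + 1/30x_2 + 23/50 to the basis.

S(f_1,f_3): lcm = x_1x_2. S = 6x_1 + 4/5x_2^3 - 3/2x_2^2 - 13/10x_2 + 7.
  leading term x_1: subtract (-6/5)·f_1 from 6x_1 + 4/5x_2^3 - 3/2x_2^2 - 13/10x_2 + 7 → 4/5x_2^3 - 63/10x_2^2 - 13/10x_2 + 29/5
  leading term x_2^3: no divisor's leading term divides it; move 4/5x_2^3 to the remainder.
  leading term x_2^2: no divisor's leading term divides it; move -63/10x_2^2 to the remainder.
  leading term x_2: no divisor's leading term divides it; move -13/10x_2 to the remainder.
  leading term 1: no divisor's leading term divides it; move 29/5 to the remainder.
  remainder 4/5x_2^3 - 63/10x_2^2 - 13/10x_2 + 29/5 ≠ 0; add h_5 = 4/5x_2^3 - 63/10x_2^2 - 13/10x_2 + 29/5 to the basis.

S(f_2,f_3): lcm = x_1^2x_2. S = 6x_1^2 - 4/3x_1x_2^2 - 2/3x_1x_2 + 7x_1 - 1/3x_2.
  leading term x_1^2: subtract (-6/5x_1)·f_1 from 6x_1^2 - 4/3x_1x_2^2 - 2/3x_1x_2 + 7x_1 - 1/3x_2 → -92/15x_1x_2^2 - 2/3x_1x_2 + 29/5x_1 - 1/3x_2
  leading term x_1x_2^2: subtract (92/75x_2^2)·f_1 from -92/15x_1x_2^2 - 2/3x_1x_2 + 29/5x_1 - 1/3x_2 → -2/3x_1x_2 + 29/5x_1 + 368/75x_2^4 + 92/75x_2^2 - 1/3x_2
  leading term x_1x_2: subtract (2/15x_2)·f_1 from -2/3x_1x_2 + 29/5x_1 + 368/75x_2^4 + 92/75x_2^2 - 1/3x_2 → 29/5x_1 + 368/75x_2^4 + 8/15x_2^3 + 92/75x_2^2 - 1/5x_2
  leading term x_1: subtract (-29/25)·f_1 from 29/5x_1 + 368/75x_2^4 + 8/15x_2^3 + 92/75x_2^2 - 1/5x_2 → 368/75x_2^4 + 8/15x_2^3 - 256/75x_2^2 - 1/5x_2 - 29/25
  leading term x_2^4: subtract (-23/3)·h_4 from 368/75x_2^4 + 8/15x_2^3 - 256/75x_2^2 - 1/5x_2 - 29/25 → 14/9x_2^3 - 34/45x_2^2 + 1/18x_2 + 71/30
  leading term x_2^3: subtract (35/18)·h_5 from 14/9x_2^3 - 34/45x_2^2 + 1/18x_2 + 71/30 → 2069/180x_2^2 + 31/12x_2 - 401/45
  leading term x_2^2: no divisor's leading term divides it; move 2069/180x_2^2 to the remainder.
  leading term x_2: no divisor's leading term divides it; move 31/12x_2 to the remainder.
  leading term 1: no divisor's leading term divides it; move -401/45 to the remainder.
  remainder 2069/180x_2^2 + 31/12x_2 - 401/45 ≠ 0; add h_6 = 2069/180x_2^2 + 31/12x_2 - 401/45 to the basis.

S(f_3,h_4): lcm = x_1x_2^4. S = -139/24x_1x_2^3 + 13/24x_1x_2^2 + 5/96x_1x_2 + 23/32x_1 + 3/2x_2^5 + 3/2x_2^4 - 7x_2^3.
  leading term x_1x_2^3: subtract (139/120x_2^3)·f_1 from -139/24x_1x_2^3 + 13/24x_1x_2^2 + 5/96x_1x_2 + 23/32x_1 + 3/2x_2^5 + 3/2x_2^4 - 7x_2^3 → 13/24x_1x_2^2 + 5/96x_1x_2 + 23/32x_1 + 92/15x_2^5 + 3/2x_2^4 - 701/120x_2^3
  leading term x_1x_2^2: subtract (-13/120x_2^2)·f_1 from 13/24x_1x_2^2 + 5/96x_1x_2 + 23/32x_1 + 92/15x_2^5 + 3/2x_2^4 - 701/120x_2^3 → 5/96x_1x_2 + 23/32x_1 + 92/15x_2^5 + 16/15x_2^4 - 701/120x_2^3 - 13/120x_2^2
  leading term x_1x_2: subtract (-1/96x_2)·f_1 from 5/96x_1x_2 + 23/32x_1 + 92/15x_2^5 + 16/15x_2^4 - 701/120x_2^3 - 13/120x_2^2 → 23/32x_1 + 92/15x_2^5 + 16/15x_2^4 - 353/60x_2^3 - 13/120x_2^2 - 1/96x_2
  leading term x_1: subtract (-23/160)·f_1 from 23/32x_1 + 92/15x_2^5 + 16/15x_2^4 - 353/60x_2^3 - 13/120x_2^2 - 1/96x_2 → 92/15x_2^5 + 16/15x_2^4 - 353/60x_2^3 - 41/60x_2^2 - 1/96x_2 - 23/160
  leading term x_2^5: subtract (-115/12x_2)·h_4 from 92/15x_2^5 + 16/15x_2^4 - 353/60x_2^3 - 41/60x_2^2 - 1/96x_2 - 23/160 → 211/90x_2^4 - 461/180x_2^3 - 131/360x_2^2 + 2111/480x_2 - 23/160
  leading term x_2^4: subtract (-1055/288)·h_4 from 211/90x_2^4 - 461/180x_2^3 - 131/360x_2^2 + 2111/480x_2 - 23/160 → -4477/2160x_2^3 + 1957/2160x_2^2 + 39053/8640x_2 + 4439/2880
  leading term x_2^3: subtract (-4477/1728)·h_5 from -4477/2160x_2^3 + 1957/2160x_2^2 + 39053/8640x_2 + 4439/2880 → -53279/3456x_2^2 + 1327/1152x_2 + 14315/864
  leading term x_2^2: subtract (-266395/198624)·h_6 from -53279/3456x_2^2 + 1327/1152x_2 + 14315/864 → 114623/24828x_2 + 114623/24828
  leading term x_2: no divisor's leading term divides it; move 114623/24828x_2 to the remainder.
  leading term 1: no divisor's leading term divides it; move 114623/24828 to the remainder.
  remainder 114623/24828x_2 + 114623/24828 ≠ 0; add h_7 = 114623/24828x_2 + 114623/24828 to the basis.

The other S-polynomials (S(f_1,h_4), S(f_2,h_4), S(f_1,h_5), S(f_2,h_5), S(f_3,h_5), S(h_4,h_5), S(f_1,h_6), S(f_2,h_6), S(f_3,h_6), S(h_4,h_6), S(h_5,h_6), S(f_1,h_7), S(f_2,h_7), S(f_3,h_7), S(h_4,h_7), S(h_5,h_7), S(h_6,h_7)) all reduce to 0 modulo the current basis, so we have a Gröbner basis.
Inter-reduce: drop elements whose leading term is divisible by another's, tail-reduce, and make monic.
Reduced Gröbner basis: {x_1 + 1, x_2 + 1}.

The lex basis is triangular: the last element involves only x_2. Solving x_2 + 1 = 0 gives x_2 ∈ {-1}; substituting each value into the earlier elements determines the remaining variables.
  x_2 = -1: the earlier basis element becomes x_1 + 1 = 0, giving x_1 = -1 — point (-1, -1).
Substituting each solution back into the original system confirms all equations vanish.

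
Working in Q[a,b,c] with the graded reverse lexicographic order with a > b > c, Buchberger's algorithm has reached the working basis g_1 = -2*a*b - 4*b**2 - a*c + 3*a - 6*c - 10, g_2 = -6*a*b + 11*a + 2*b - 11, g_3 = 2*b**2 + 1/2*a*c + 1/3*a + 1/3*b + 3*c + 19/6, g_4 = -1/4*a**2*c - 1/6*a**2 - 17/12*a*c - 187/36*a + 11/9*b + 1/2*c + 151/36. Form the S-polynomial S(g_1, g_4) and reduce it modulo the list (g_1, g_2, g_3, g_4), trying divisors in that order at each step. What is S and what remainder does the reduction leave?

S(g_1, g_4) = 2*a*b**2*c + 1/2*a**2*c**2 - 2/3*a**2*b - 3/2*a**2*c - 17/3*a*b*c + 3*a*c**2 - 187/9*a*b + 44/9*b**2 + 5*a*c + 2*b*c + 151/9*b; remainder on division = 0.

lcm(LM(g_1), LM(g_4)) = a**2*b*c.
S = (lcm/LT(g_1))·g_1 − (lcm/LT(g_4))·g_4 = 2*a*b**2*c + 1/2*a**2*c**2 - 2/3*a**2*b - 3/2*a**2*c - 17/3*a*b*c + 3*a*c**2 - 187/9*a*b + 44/9*b**2 + 5*a*c + 2*b*c + 151/9*b.
Reduce S modulo (g_1, g_2, g_3, g_4) in that order:
  leading term a*b**2*c: subtract (-b*c)·g_1 from 2*a*b**2*c + 1/2*a**2*c**2 - 2/3*a**2*b - 3/2*a**2*c - 17/3*a*b*c + 3*a*c**2 - 187/9*a*b + 44/9*b**2 + 5*a*c + 2*b*c + 151/9*b → -4*b**3*c + 1/2*a**2*c**2 - a*b*c**2 - 2/3*a**2*b - 3/2*a**2*c - 8/3*a*b*c + 3*a*c**2 - 6*b*c**2 - 187/9*a*b + 44/9*b**2 + 5*a*c - 8*b*c + 151/9*b
  leading term b**3*c: subtract (-2*b*c)·g_3 from -4*b**3*c + 1/2*a**2*c**2 - a*b*c**2 - 2/3*a**2*b - 3/2*a**2*c - 8/3*a*b*c + 3*a*c**2 - 6*b*c**2 - 187/9*a*b + 44/9*b**2 + 5*a*c - 8*b*c + 151/9*b → 1/2*a**2*c**2 - 2/3*a**2*b - 3/2*a**2*c - 2*a*b*c + 2/3*b**2*c + 3*a*c**2 - 187/9*a*b + 44/9*b**2 + 5*a*c - 5/3*b*c + 151/9*b
  leading term a**2*c**2: subtract (-2*c)·g_4 from 1/2*a**2*c**2 - 2/3*a**2*b - 3/2*a**2*c - 2*a*b*c + 2/3*b**2*c + 3*a*c**2 - 187/9*a*b + 44/9*b**2 + 5*a*c - 5/3*b*c + 151/9*b → -2/3*a**2*b - 11/6*a**2*c - 2*a*b*c + 2/3*b**2*c + 1/6*a*c**2 - 187/9*a*b + 44/9*b**2 - 97/18*a*c + 7/9*b*c + c**2 + 151/9*b + 151/18*c
  leading term a**2*b: subtract (1/3*a)·g_1 from -2/3*a**2*b - 11/6*a**2*c - 2*a*b*c + 2/3*b**2*c + 1/6*a*c**2 - 187/9*a*b + 44/9*b**2 - 97/18*a*c + 7/9*b*c + c**2 + 151/9*b + 151/18*c → 4/3*a*b**2 - 3/2*a**2*c - 2*a*b*c + 2/3*b**2*c + 1/6*a*c**2 - a**2 - 187/9*a*b + 44/9*b**2 - 61/18*a*c + 7/9*b*c + c**2 + 10/3*a + 151/9*b + 151/18*c
  leading term a*b**2: subtract (-2/3*b)·g_1 from 4/3*a*b**2 - 3/2*a**2*c - 2*a*b*c + 2/3*b**2*c + 1/6*a*c**2 - a**2 - 187/9*a*b + 44/9*b**2 - 61/18*a*c + 7/9*b*c + c**2 + 10/3*a + 151/9*b + 151/18*c → -8/3*b**3 - 3/2*a**2*c - 8/3*a*b*c + 2/3*b**2*c + 1/6*a*c**2 - a**2 - 169/9*a*b + 44/9*b**2 - 61/18*a*c - 29/9*b*c + c**2 + 10/3*a + 91/9*b + 151/18*c
  leading term b**3: subtract (-4/3*b)·g_3 from -8/3*b**3 - 3/2*a**2*c - 8/3*a*b*c + 2/3*b**2*c + 1/6*a*c**2 - a**2 - 169/9*a*b + 44/9*b**2 - 61/18*a*c - 29/9*b*c + c**2 + 10/3*a + 91/9*b + 151/18*c → -3/2*a**2*c - 2*a*b*c + 2/3*b**2*c + 1/6*a*c**2 - a**2 - 55/3*a*b + 16/3*b**2 - 61/18*a*c + 7/9*b*c + c**2 + 10/3*a + 43/3*b + 151/18*c
  leading term a**2*c: subtract (6)·g_4 from -3/2*a**2*c - 2*a*b*c + 2/3*b**2*c + 1/6*a*c**2 - a**2 - 55/3*a*b + 16/3*b**2 - 61/18*a*c + 7/9*b*c + c**2 + 10/3*a + 43/3*b + 151/18*c → -2*a*b*c + 2/3*b**2*c + 1/6*a*c**2 - 55/3*a*b + 16/3*b**2 + 46/9*a*c + 7/9*b*c + c**2 + 69/2*a + 7*b + 97/18*c - 151/6
  leading term a*b*c: subtract (c)·g_1 from -2*a*b*c + 2/3*b**2*c + 1/6*a*c**2 - 55/3*a*b + 16/3*b**2 + 46/9*a*c + 7/9*b*c + c**2 + 69/2*a + 7*b + 97/18*c - 151/6 → 14/3*b**2*c + 7/6*a*c**2 - 55/3*a*b + 16/3*b**2 + 19/9*a*c + 7/9*b*c + 7*c**2 + 69/2*a + 7*b + 277/18*c - 151/6
  leading term b**2*c: subtract (7/3*c)·g_3 from 14/3*b**2*c + 7/6*a*c**2 - 55/3*a*b + 16/3*b**2 + 19/9*a*c + 7/9*b*c + 7*c**2 + 69/2*a + 7*b + 277/18*c - 151/6 → -55/3*a*b + 16/3*b**2 + 4/3*a*c + 69/2*a + 7*b + 8*c - 151/6
  leading term a*b: subtract (55/6)·g_1 from -55/3*a*b + 16/3*b**2 + 4/3*a*c + 69/2*a + 7*b + 8*c - 151/6 → 42*b**2 + 21/2*a*c + 7*a + 7*b + 63*c + 133/2
  leading term b**2: subtract (21)·g_3 from 42*b**2 + 21/2*a*c + 7*a + 7*b + 63*c + 133/2 → 0
The remainder is 0, so this S-polynomial contributes no new basis element.
An S-polynomial is built so that the two leading terms cancel; whether anything survives reduction is exactly the Gröbner-basis criterion.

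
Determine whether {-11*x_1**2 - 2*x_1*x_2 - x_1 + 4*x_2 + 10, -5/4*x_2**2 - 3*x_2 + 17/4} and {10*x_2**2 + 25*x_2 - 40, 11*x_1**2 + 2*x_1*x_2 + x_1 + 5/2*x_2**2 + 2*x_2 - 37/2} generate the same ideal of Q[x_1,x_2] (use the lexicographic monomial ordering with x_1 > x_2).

For a fixed monomial order, each ideal has a unique reduced Gröbner basis; comparing bases decides equality.
Buchberger on the first generating set:
f_1 = -11*x_1**2 - 2*x_1*x_2 - x_1 + 4*x_2 + 10, LT = x_1**2.
f_2 = -5/4*x_2**2 - 3*x_2 + 17/4, LT = x_2**2.

S(f_1,f_2): leading monomials are coprime, so the S-polynomial reduces to 0 (Buchberger's first criterion).
Every S-polynomial of the final basis reduces to 0, so we have a Gröbner basis.
Inter-reduce: drop elements whose leading term is divisible by another's, tail-reduce, and make monic.
Reduced Gröbner basis: {x_1**2 + 2/11*x_1*x_2 + 1/11*x_1 - 4/11*x_2 - 10/11, x_2**2 + 12/5*x_2 - 17/5}.

Buchberger on the second generating set:
h_1 = 10*x_2**2 + 25*x_2 - 40, LT = x_2**2.
h_2 = 11*x_1**2 + 2*x_1*x_2 + x_1 + 5/2*x_2**2 + 2*x_2 - 37/2, LT = x_1**2.

S(h_1,h_2): leading monomials are coprime, so the S-polynomial reduces to 0 (Buchberger's first criterion).
Every S-polynomial of the final basis reduces to 0, so we have a Gröbner basis.
Inter-reduce: drop elements whose leading term is divisible by another's, tail-reduce, and make monic.
Reduced Gröbner basis: {x_1**2 + 2/11*x_1*x_2 + 1/11*x_1 - 17/44*x_2 - 17/22, x_2**2 + 5/2*x_2 - 4}.

These differ, so the ideals are not equal.
The same test decides containment: I ⊆ J iff every generator of I reduces to 0 modulo a Gröbner basis of J.

No, the ideals differ.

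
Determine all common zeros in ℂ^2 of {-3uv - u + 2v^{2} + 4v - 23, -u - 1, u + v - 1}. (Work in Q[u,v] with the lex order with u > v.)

{(-1, 2)}

Compute a lex Gröbner basis by Buchberger's algorithm.
f_1 = -3uv - u + 2v^{2} + 4v - 23, LT = uv.
f_2 = -u - 1, LT = u.
f_3 = u + v - 1, LT = u.

S(f_1,f_2): lcm = uv. S = \tfrac{1}{3}u - \tfrac{2}{3}v^{2} - \tfrac{7}{3}v + \tfrac{23}{3}.
  reduce S modulo (f_1, f_2, f_3):
  remainder -\tfrac{2}{3}v^{2} - \tfrac{7}{3}v + \tfrac{22}{3} ≠ 0; add h_4 = -\tfrac{2}{3}v^{2} - \tfrac{7}{3}v + \tfrac{22}{3} to the basis.

S(f_1,f_3): lcm = uv. S = \tfrac{1}{3}u - \tfrac{5}{3}v^{2} - \tfrac{1}{3}v + \tfrac{23}{3}.
  reduce S modulo (f_1, f_2, f_3, h_4):
  remainder \tfrac{11}{2}v - 11 ≠ 0; add h_5 = \tfrac{11}{2}v - 11 to the basis.

The other S-polynomials (S(f_2,f_3), S(f_1,h_4), S(f_2,h_4), S(f_3,h_4), S(f_1,h_5), S(f_2,h_5), S(f_3,h_5), S(h_4,h_5)) all reduce to 0 modulo the current basis, so we have a Gröbner basis.
Inter-reduce: drop elements whose leading term is divisible by another's, tail-reduce, and make monic.
Reduced Gröbner basis: {u + 1, v - 2}.

Elimination: the polynomial v - 2 lies in the elimination ideal for v, so v ∈ {2}. For each such v, the remaining basis elements (now univariate) give the rest of the solution.
  v = 2: the earlier basis element becomes u + 1 = 0, giving u = -1 — point (-1, 2).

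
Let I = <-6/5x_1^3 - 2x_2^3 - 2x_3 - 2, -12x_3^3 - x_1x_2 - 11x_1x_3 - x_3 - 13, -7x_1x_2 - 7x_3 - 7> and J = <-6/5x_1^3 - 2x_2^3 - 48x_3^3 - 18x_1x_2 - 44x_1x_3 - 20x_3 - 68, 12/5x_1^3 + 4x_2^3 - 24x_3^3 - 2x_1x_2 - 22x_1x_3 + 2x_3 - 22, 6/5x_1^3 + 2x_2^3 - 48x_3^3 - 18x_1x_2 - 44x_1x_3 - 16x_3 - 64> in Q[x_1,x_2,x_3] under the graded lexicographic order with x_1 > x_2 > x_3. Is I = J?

Yes, the ideals are equal.

Two ideals are equal iff their reduced Gröbner bases coincide (the reduced basis is unique for a fixed ordering).
Buchberger on the first generating set:
f_1 = -6/5x_1^3 - 2x_2^3 - 2x_3 - 2, LT = x_1^3.
f_2 = -12x_3^3 - x_1x_2 - 11x_1x_3 - x_3 - 13, LT = x_3^3.
f_3 = -7x_1x_2 - 7x_3 - 7, LT = x_1x_2.

S(f_1,f_3): lcm = x_1^3x_2. S = 5/3x_2^4 - x_1^2x_3 - x_1^2 + 5/3x_2x_3 + 5/3x_2.
  reduce S modulo (f_1, f_2, f_3):
  remainder 5/3x_2^4 - x_1^2x_3 - x_1^2 + 5/3x_2x_3 + 5/3x_2 ≠ 0; add g_4 = 5/3x_2^4 - x_1^2x_3 - x_1^2 + 5/3x_2x_3 + 5/3x_2 to the basis.

The other S-polynomials (S(f_1,f_2), S(f_2,f_3), S(f_1,g_4), S(f_2,g_4), S(f_3,g_4)) all reduce to 0 modulo the current basis, so we have a Gröbner basis.
Inter-reduce: drop elements whose leading term is divisible by another's, tail-reduce, and make monic.
Reduced Gröbner basis: {x_2^4 - 3/5x_1^2x_3 - 3/5x_1^2 + x_2x_3 + x_2, x_1^3 + 5/3x_2^3 + 5/3x_3 + 5/3, x_3^3 + 11/12x_1x_3 + 1, x_1x_2 + x_3 + 1}.

Buchberger on the second generating set:
h_1 = -6/5x_1^3 - 2x_2^3 - 48x_3^3 - 18x_1x_2 - 44x_1x_3 - 20x_3 - 68, LT = x_1^3.
h_2 = 12/5x_1^3 + 4x_2^3 - 24x_3^3 - 2x_1x_2 - 22x_1x_3 + 2x_3 - 22, LT = x_1^3.
h_3 = 6/5x_1^3 + 2x_2^3 - 48x_3^3 - 18x_1x_2 - 44x_1x_3 - 16x_3 - 64, LT = x_1^3.

S(h_1,h_2): lcm = x_1^3. S = 50x_3^3 + 95/6x_1x_2 + 275/6x_1x_3 + 95/6x_3 + 395/6.
  reduce S modulo (h_1, h_2, h_3):
  remainder 50x_3^3 + 95/6x_1x_2 + 275/6x_1x_3 + 95/6x_3 + 395/6 ≠ 0; add k_4 = 50x_3^3 + 95/6x_1x_2 + 275/6x_1x_3 + 95/6x_3 + 395/6 to the basis.

S(h_1,h_3): lcm = x_1^3. S = 80x_3^3 + 30x_1x_2 + 220/3x_1x_3 + 30x_3 + 110.
  reduce S modulo (h_1, h_2, h_3, k_4):
  remainder 14/3x_1x_2 + 14/3x_3 + 14/3 ≠ 0; add k_5 = 14/3x_1x_2 + 14/3x_3 + 14/3 to the basis.

S(h_1,k_5): lcm = x_1^3x_2. S = 5/3x_2^4 + 40x_2x_3^3 - x_1^2x_3 + 15x_1x_2^2 + 110/3x_1x_2x_3 - x_1^2 + 50/3x_2x_3 + 170/3x_2.
  reduce S modulo (h_1, h_2, h_3, k_4, k_5):
  remainder 5/3x_2^4 - x_1^2x_3 - x_1^2 + 5/3x_2x_3 + 5/3x_2 ≠ 0; add k_6 = 5/3x_2^4 - x_1^2x_3 - x_1^2 + 5/3x_2x_3 + 5/3x_2 to the basis.

The other S-polynomials (S(h_2,h_3), S(h_1,k_4), S(h_2,k_4), S(h_3,k_4), S(h_2,k_5), S(h_3,k_5), S(k_4,k_5), S(h_1,k_6), S(h_2,k_6), S(h_3,k_6), S(k_4,k_6), S(k_5,k_6)) all reduce to 0 modulo the current basis, so we have a Gröbner basis.
Inter-reduce: drop elements whose leading term is divisible by another's, tail-reduce, and make monic.
Reduced Gröbner basis: {x_2^4 - 3/5x_1^2x_3 - 3/5x_1^2 + x_2x_3 + x_2, x_1^3 + 5/3x_2^3 + 5/3x_3 + 5/3, x_3^3 + 11/12x_1x_3 + 1, x_1x_2 + x_3 + 1}.

The two bases agree; hence the ideals are identical.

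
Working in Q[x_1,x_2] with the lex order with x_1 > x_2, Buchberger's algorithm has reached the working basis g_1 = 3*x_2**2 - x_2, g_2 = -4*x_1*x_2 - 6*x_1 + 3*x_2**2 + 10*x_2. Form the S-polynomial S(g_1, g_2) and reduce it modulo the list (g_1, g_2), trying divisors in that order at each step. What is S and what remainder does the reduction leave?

lcm(LM(g_1), LM(g_2)) = x_1*x_2**2.
S = (lcm/LT(g_1))·g_1 − (lcm/LT(g_2))·g_2 = -11/6*x_1*x_2 + 3/4*x_2**3 + 5/2*x_2**2.
Reduce S modulo (g_1, g_2) in that order:
  leading term x_1*x_2: subtract (11/24)·g_2 from -11/6*x_1*x_2 + 3/4*x_2**3 + 5/2*x_2**2 → 11/4*x_1 + 3/4*x_2**3 + 9/8*x_2**2 - 55/12*x_2
  leading term x_1: no divisor's leading term divides it; move 11/4*x_1 to the remainder.
  leading term x_2**3: subtract (1/4*x_2)·g_1 from 3/4*x_2**3 + 9/8*x_2**2 - 55/12*x_2 → 11/8*x_2**2 - 55/12*x_2
  leading term x_2**2: subtract (11/24)·g_1 from 11/8*x_2**2 - 55/12*x_2 → -33/8*x_2
  leading term x_2: no divisor's leading term divides it; move -33/8*x_2 to the remainder.
The remainder 11/4*x_1 - 33/8*x_2 is nonzero, so it would be added as the next basis element.

S(g_1, g_2) = -11/6*x_1*x_2 + 3/4*x_2**3 + 5/2*x_2**2; remainder on division = 11/4*x_1 - 33/8*x_2.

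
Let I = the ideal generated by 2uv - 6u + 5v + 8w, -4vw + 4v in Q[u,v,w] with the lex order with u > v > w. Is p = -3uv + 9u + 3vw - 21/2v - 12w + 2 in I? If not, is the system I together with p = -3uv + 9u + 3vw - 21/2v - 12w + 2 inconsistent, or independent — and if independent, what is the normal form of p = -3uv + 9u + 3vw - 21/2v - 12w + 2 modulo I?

First compute the reduced Gröbner basis of I by Buchberger's algorithm.
f_1 = 2uv - 6u + 5v + 8w, LT = uv.
f_2 = -4vw + 4v, LT = vw.

S(f_1,f_2): lcm = uvw. S = uv - 3uw + 5/2vw + 4w^2.
  leading term uv: subtract (1/2)·f_1 from uv - 3uw + 5/2vw + 4w^2 → -3uw + 3u + 5/2vw - 5/2v + 4w^2 - 4w
  leading term uw: no divisor's leading term divides it; move -3uw to the remainder.
  leading term u: no divisor's leading term divides it; move 3u to the remainder.
  leading term vw: subtract (-5/8)·f_2 from 5/2vw - 5/2v + 4w^2 - 4w → 4w^2 - 4w
  leading term w^2: no divisor's leading term divides it; move 4w^2 to the remainder.
  leading term w: no divisor's leading term divides it; move -4w to the remainder.
  remainder -3uw + 3u + 4w^2 - 4w ≠ 0; add h_3 = -3uw + 3u + 4w^2 - 4w to the basis.

S(f_1,h_3): lcm = uvw. S = uv - 3uw + 4/3vw^2 + 7/6vw + 4w^2.
  leading term uv: subtract (1/2)·f_1 from uv - 3uw + 4/3vw^2 + 7/6vw + 4w^2 → -3uw + 3u + 4/3vw^2 + 7/6vw - 5/2v + 4w^2 - 4w
  leading term uw: subtract (1)·h_3 from -3uw + 3u + 4/3vw^2 + 7/6vw - 5/2v + 4w^2 - 4w → 4/3vw^2 + 7/6vw - 5/2v
  leading term vw^2: subtract (-1/3w)·f_2 from 4/3vw^2 + 7/6vw - 5/2v → 5/2vw - 5/2v
  leading term vw: subtract (-5/8)·f_2 from 5/2vw - 5/2v → 0
  remainder 0.

S(f_2,h_3): lcm = uvw. S = 4/3vw^2 - 4/3vw.
  leading term vw^2: subtract (-1/3w)·f_2 from 4/3vw^2 - 4/3vw → 0
  remainder 0.

Every S-polynomial of the final basis reduces to 0, so we have a Gröbner basis.
Inter-reduce: drop elements whose leading term is divisible by another's, tail-reduce, and make monic.
Reduced Gröbner basis: {uv - 3u + 5/2v + 4w, uw - u - 4/3w^2 + 4/3w, vw - v}.
Label its elements g_1 = uv - 3u + 5/2v + 4w, g_2 = uw - u - 4/3w^2 + 4/3w, g_3 = vw - v.

Reduce p = -3uv + 9u + 3vw - 21/2v - 12w + 2 modulo G:
  leading term uv: subtract (-3)·g_1 from -3uv + 9u + 3vw - 21/2v - 12w + 2 → 3vw - 3v + 2
  leading term vw: subtract (3)·g_3 from 3vw - 3v + 2 → 2
  leading term 1: no divisor's leading term divides it; move 2 to the remainder.
  normal form = 2.
The normal form is nonzero, so p ∉ I. Since p minus its normal form lies in I, I + (p) = I + (r) where r = 2; decide whether this ideal is the whole ring.
Here r = 2 is a nonzero constant, hence a unit: 1 ∈ I + (p), the Gröbner basis of I + (p) is {1}, and the enlarged system has no common solution — adjoining p is inconsistent.

Adjoining -3uv + 9u + 3vw - 21/2v - 12w + 2 makes the ideal the whole ring: the system is inconsistent.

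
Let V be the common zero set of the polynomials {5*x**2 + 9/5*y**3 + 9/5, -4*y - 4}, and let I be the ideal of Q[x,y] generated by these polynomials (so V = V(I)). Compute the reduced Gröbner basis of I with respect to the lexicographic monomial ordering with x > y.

f_1 = 5*x**2 + 9/5*y**3 + 9/5, LT = x**2.
f_2 = -4*y - 4, LT = y.

The S-polynomials (S(f_1,f_2)) all reduce to 0 modulo the current basis, so we have a Gröbner basis.

G = {x**2, y + 1}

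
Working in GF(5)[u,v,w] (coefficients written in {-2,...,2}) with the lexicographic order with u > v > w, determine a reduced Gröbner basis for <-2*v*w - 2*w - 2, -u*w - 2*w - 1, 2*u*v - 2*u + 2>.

f_1 = -2*v*w - 2*w - 2, LT = v*w.
f_2 = -u*w - 2*w - 1, LT = u*w.
f_3 = 2*u*v - 2*u + 2, LT = u*v.

S(f_1,f_2): lcm = u*v*w. S = u*w + u - 2*v*w - v.
  reduce S modulo (f_1, f_2, f_3):
  remainder u - v + 1 ≠ 0; add g_4 = u - v + 1 to the basis.

S(f_1,f_3): lcm = u*v*w. S = 2*u*w + u - w.
  reduce S modulo (f_1, f_2, f_3, g_4):
  remainder v + 2 ≠ 0; add g_5 = v + 2 to the basis.

S(f_1,g_5): lcm = v*w. S = -w + 1.
  reduce S modulo (f_1, f_2, f_3, g_4, g_5):
  remainder -w + 1 ≠ 0; add g_6 = -w + 1 to the basis.

The other S-polynomials (S(f_2,f_3), S(f_1,g_4), S(f_2,g_4), S(f_3,g_4), S(f_2,g_5), S(f_3,g_5), S(g_4,g_5), S(f_1,g_6), S(f_2,g_6), S(f_3,g_6), S(g_4,g_6), S(g_5,g_6)) all reduce to 0 modulo the current basis, so we have a Gröbner basis.
Inter-reduce: drop elements whose leading term is divisible by another's, tail-reduce, and make monic.

G = {u - 2, v + 2, w - 1}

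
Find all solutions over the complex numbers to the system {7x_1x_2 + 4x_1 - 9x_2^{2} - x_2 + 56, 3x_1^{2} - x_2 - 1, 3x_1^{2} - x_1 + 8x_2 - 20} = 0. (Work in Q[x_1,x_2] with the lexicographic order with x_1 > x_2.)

{(-1, 2)}

Compute a lex Gröbner basis by Buchberger's algorithm.
f_1 = 7x_1x_2 + 4x_1 - 9x_2^{2} - x_2 + 56, LT = x_1x_2.
f_2 = 3x_1^{2} - x_2 - 1, LT = x_1^{2}.
f_3 = 3x_1^{2} - x_1 + 8x_2 - 20, LT = x_1^{2}.

S(f_1,f_2): lcm = x_1^{2}x_2. S = \tfrac{4}{7}x_1^{2} - \tfrac{9}{7}x_1x_2^{2} - \tfrac{1}{7}x_1x_2 + 8x_1 + \tfrac{1}{3}x_2^{2} + \tfrac{1}{3}x_2.
  leading term x_1^{2}: subtract (\tfrac{4}{21})·f_2 from \tfrac{4}{7}x_1^{2} - \tfrac{9}{7}x_1x_2^{2} - \tfrac{1}{7}x_1x_2 + 8x_1 + \tfrac{1}{3}x_2^{2} + \tfrac{1}{3}x_2 → -\tfrac{9}{7}x_1x_2^{2} - \tfrac{1}{7}x_1x_2 + 8x_1 + \tfrac{1}{3}x_2^{2} + \tfrac{11}{21}x_2 + \tfrac{4}{21}
  leading term x_1x_2^{2}: subtract (-\tfrac{9}{49}x_2)·f_1 from -\tfrac{9}{7}x_1x_2^{2} - \tfrac{1}{7}x_1x_2 + 8x_1 + \tfrac{1}{3}x_2^{2} + \tfrac{11}{21}x_2 + \tfrac{4}{21} → \tfrac{29}{49}x_1x_2 + 8x_1 - \tfrac{81}{49}x_2^{3} + \tfrac{22}{147}x_2^{2} + \tfrac{227}{21}x_2 + \tfrac{4}{21}
  leading term x_1x_2: subtract (\tfrac{29}{343})·f_1 from \tfrac{29}{49}x_1x_2 + 8x_1 - \tfrac{81}{49}x_2^{3} + \tfrac{22}{147}x_2^{2} + \tfrac{227}{21}x_2 + \tfrac{4}{21} → \tfrac{2628}{343}x_1 - \tfrac{81}{49}x_2^{3} + \tfrac{937}{1029}x_2^{2} + \tfrac{11210}{1029}x_2 - \tfrac{668}{147}
  leading term x_1: no divisor's leading term divides it; move \tfrac{2628}{343}x_1 to the remainder.
  leading term x_2^{3}: no divisor's leading term divides it; move -\tfrac{81}{49}x_2^{3} to the remainder.
  leading term x_2^{2}: no divisor's leading term divides it; move \tfrac{937}{1029}x_2^{2} to the remainder.
  leading term x_2: no divisor's leading term divides it; move \tfrac{11210}{1029}x_2 to the remainder.
  leading term 1: no divisor's leading term divides it; move -\tfrac{668}{147} to the remainder.
  remainder \tfrac{2628}{343}x_1 - \tfrac{81}{49}x_2^{3} + \tfrac{937}{1029}x_2^{2} + \tfrac{11210}{1029}x_2 - \tfrac{668}{147} ≠ 0; add h_4 = \tfrac{2628}{343}x_1 - \tfrac{81}{49}x_2^{3} + \tfrac{937}{1029}x_2^{2} + \tfrac{11210}{1029}x_2 - \tfrac{668}{147} to the basis.

S(f_1,f_3): lcm = x_1^{2}x_2. S = \tfrac{4}{7}x_1^{2} - \tfrac{9}{7}x_1x_2^{2} + \tfrac{4}{21}x_1x_2 + 8x_1 - \tfrac{8}{3}x_2^{2} + \tfrac{20}{3}x_2.
  leading term x_1^{2}: subtract (\tfrac{4}{21})·f_2 from \tfrac{4}{7}x_1^{2} - \tfrac{9}{7}x_1x_2^{2} + \tfrac{4}{21}x_1x_2 + 8x_1 - \tfrac{8}{3}x_2^{2} + \tfrac{20}{3}x_2 → -\tfrac{9}{7}x_1x_2^{2} + \tfrac{4}{21}x_1x_2 + 8x_1 - \tfrac{8}{3}x_2^{2} + \tfrac{48}{7}x_2 + \tfrac{4}{21}
  leading term x_1x_2^{2}: subtract (-\tfrac{9}{49}x_2)·f_1 from -\tfrac{9}{7}x_1x_2^{2} + \tfrac{4}{21}x_1x_2 + 8x_1 - \tfrac{8}{3}x_2^{2} + \tfrac{48}{7}x_2 + \tfrac{4}{21} → \tfrac{136}{147}x_1x_2 + 8x_1 - \tfrac{81}{49}x_2^{3} - \tfrac{419}{147}x_2^{2} + \tfrac{120}{7}x_2 + \tfrac{4}{21}
  leading term x_1x_2: subtract (\tfrac{136}{1029})·f_1 from \tfrac{136}{147}x_1x_2 + 8x_1 - \tfrac{81}{49}x_2^{3} - \tfrac{419}{147}x_2^{2} + \tfrac{120}{7}x_2 + \tfrac{4}{21} → \tfrac{7688}{1029}x_1 - \tfrac{81}{49}x_2^{3} - \tfrac{1709}{1029}x_2^{2} + \tfrac{17776}{1029}x_2 - \tfrac{1060}{147}
  leading term x_1: subtract (\tfrac{1922}{1971})·h_4 from \tfrac{7688}{1029}x_1 - \tfrac{81}{49}x_2^{3} - \tfrac{1709}{1029}x_2^{2} + \tfrac{17776}{1029}x_2 - \tfrac{1060}{147} → -\tfrac{3}{73}x_2^{3} - \tfrac{15071}{5913}x_2^{2} + \tfrac{39332}{5913}x_2 - \tfrac{16436}{5913}
  leading term x_2^{3}: no divisor's leading term divides it; move -\tfrac{3}{73}x_2^{3} to the remainder.
  leading term x_2^{2}: no divisor's leading term divides it; move -\tfrac{15071}{5913}x_2^{2} to the remainder.
  leading term x_2: no divisor's leading term divides it; move \tfrac{39332}{5913}x_2 to the remainder.
  leading term 1: no divisor's leading term divides it; move -\tfrac{16436}{5913} to the remainder.
  remainder -\tfrac{3}{73}x_2^{3} - \tfrac{15071}{5913}x_2^{2} + \tfrac{39332}{5913}x_2 - \tfrac{16436}{5913} ≠ 0; add h_5 = -\tfrac{3}{73}x_2^{3} - \tfrac{15071}{5913}x_2^{2} + \tfrac{39332}{5913}x_2 - \tfrac{16436}{5913} to the basis.

S(f_2,f_3): lcm = x_1^{2}. S = \tfrac{1}{3}x_1 - 3x_2 + \tfrac{19}{3}.
  leading term x_1: subtract (\tfrac{343}{7884})·h_4 from \tfrac{1}{3}x_1 - 3x_2 + \tfrac{19}{3} → \tfrac{21}{292}x_2^{3} - \tfrac{937}{23652}x_2^{2} - \tfrac{41083}{11826}x_2 + \tfrac{38618}{5913}
  leading term x_2^{3}: subtract (-\tfrac{7}{4})·h_5 from \tfrac{21}{292}x_2^{3} - \tfrac{937}{23652}x_2^{2} - \tfrac{41083}{11826}x_2 + \tfrac{38618}{5913} → -\tfrac{9}{2}x_2^{2} + \tfrac{49}{6}x_2 + \tfrac{5}{3}
  leading term x_2^{2}: no divisor's leading term divides it; move -\tfrac{9}{2}x_2^{2} to the remainder.
  leading term x_2: no divisor's leading term divides it; move \tfrac{49}{6}x_2 to the remainder.
  leading term 1: no divisor's leading term divides it; move \tfrac{5}{3} to the remainder.
  remainder -\tfrac{9}{2}x_2^{2} + \tfrac{49}{6}x_2 + \tfrac{5}{3} ≠ 0; add h_6 = -\tfrac{9}{2}x_2^{2} + \tfrac{49}{6}x_2 + \tfrac{5}{3} to the basis.

S(f_1,h_4): lcm = x_1x_2. S = \tfrac{4}{7}x_1 + \tfrac{63}{292}x_2^{4} - \tfrac{937}{7884}x_2^{3} - \tfrac{74713}{27594}x_2^{2} + \tfrac{6212}{13797}x_2 + 8.
  leading term x_1: subtract (\tfrac{49}{657})·h_4 from \tfrac{4}{7}x_1 + \tfrac{63}{292}x_2^{4} - \tfrac{937}{7884}x_2^{3} - \tfrac{74713}{27594}x_2^{2} + \tfrac{6212}{13797}x_2 + 8 → \tfrac{63}{292}x_2^{4} + \tfrac{35}{7884}x_2^{3} - \tfrac{3647}{1314}x_2^{2} - \tfrac{238}{657}x_2 + \tfrac{16436}{1971}
  leading term x_2^{4}: subtract (-\tfrac{21}{4}x_2)·h_5 from \tfrac{63}{292}x_2^{4} + \tfrac{35}{7884}x_2^{3} - \tfrac{3647}{1314}x_2^{2} - \tfrac{238}{657}x_2 + \tfrac{16436}{1971} → -\tfrac{1953}{146}x_2^{3} + \tfrac{126721}{3942}x_2^{2} - \tfrac{29477}{1971}x_2 + \tfrac{16436}{1971}
  leading term x_2^{3}: subtract (\tfrac{651}{2})·h_5 from -\tfrac{1953}{146}x_2^{3} + \tfrac{126721}{3942}x_2^{2} - \tfrac{29477}{1971}x_2 + \tfrac{16436}{1971} → \tfrac{7756}{9}x_2^{2} - \tfrac{19621}{9}x_2 + \tfrac{8218}{9}
  leading term x_2^{2}: subtract (-\tfrac{15512}{81})·h_6 from \tfrac{7756}{9}x_2^{2} - \tfrac{19621}{9}x_2 + \tfrac{8218}{9} → -\tfrac{149723}{243}x_2 + \tfrac{299446}{243}
  leading term x_2: no divisor's leading term divides it; move -\tfrac{149723}{243}x_2 to the remainder.
  leading term 1: no divisor's leading term divides it; move \tfrac{299446}{243} to the remainder.
  remainder -\tfrac{149723}{243}x_2 + \tfrac{299446}{243} ≠ 0; add h_7 = -\tfrac{149723}{243}x_2 + \tfrac{299446}{243} to the basis.

The other S-polynomials (S(f_2,h_4), S(f_3,h_4), S(f_1,h_5), S(f_2,h_5), S(f_3,h_5), S(h_4,h_5), S(f_1,h_6), S(f_2,h_6), S(f_3,h_6), S(h_4,h_6), S(h_5,h_6), S(f_1,h_7), S(f_2,h_7), S(f_3,h_7), S(h_4,h_7), S(h_5,h_7), S(h_6,h_7)) all reduce to 0 modulo the current basis, so we have a Gröbner basis.
Inter-reduce: drop elements whose leading term is divisible by another's, tail-reduce, and make monic.
Reduced Gröbner basis: {x_1 + 1, x_2 - 2}.

Elimination: the polynomial x_2 - 2 lies in the elimination ideal for x_2, so x_2 ∈ {2}. For each such x_2, the remaining basis elements (now univariate) give the rest of the solution.
  x_2 = 2: the earlier basis element becomes x_1 + 1 = 0, giving x_1 = -1 — point (-1, 2).
Each listed point satisfies every original equation (direct substitution).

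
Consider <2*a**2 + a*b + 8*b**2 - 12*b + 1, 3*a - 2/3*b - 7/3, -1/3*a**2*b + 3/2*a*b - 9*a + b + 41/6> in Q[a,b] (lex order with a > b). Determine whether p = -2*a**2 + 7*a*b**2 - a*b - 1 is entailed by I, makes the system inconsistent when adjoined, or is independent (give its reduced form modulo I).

First compute the reduced Gröbner basis of I by Buchberger's algorithm.
f_1 = 2*a**2 + a*b + 8*b**2 - 12*b + 1, LT = a**2.
f_2 = 3*a - 2/3*b - 7/3, LT = a.
f_3 = -1/3*a**2*b + 3/2*a*b - 9*a + b + 41/6, LT = a**2*b.

S(f_1,f_2): lcm = a**2. S = 13/18*a*b + 7/9*a + 4*b**2 - 6*b + 1/2.
  leading term a*b: subtract (13/54*b)·f_2 from 13/18*a*b + 7/9*a + 4*b**2 - 6*b + 1/2 → 7/9*a + 337/81*b**2 - 881/162*b + 1/2
  leading term a: subtract (7/27)·f_2 from 7/9*a + 337/81*b**2 - 881/162*b + 1/2 → 337/81*b**2 - 853/162*b + 179/162
  leading term b**2: no divisor's leading term divides it; move 337/81*b**2 to the remainder.
  leading term b: no divisor's leading term divides it; move -853/162*b to the remainder.
  leading term 1: no divisor's leading term divides it; move 179/162 to the remainder.
  remainder 337/81*b**2 - 853/162*b + 179/162 ≠ 0; add h_4 = 337/81*b**2 - 853/162*b + 179/162 to the basis.

S(f_1,f_3): lcm = a**2*b. S = 1/2*a*b**2 + 9/2*a*b - 27*a + 4*b**3 - 6*b**2 + 7/2*b + 41/2.
  leading term a*b**2: subtract (1/6*b**2)·f_2 from 1/2*a*b**2 + 9/2*a*b - 27*a + 4*b**3 - 6*b**2 + 7/2*b + 41/2 → 9/2*a*b - 27*a + 37/9*b**3 - 101/18*b**2 + 7/2*b + 41/2
  leading term a*b: subtract (3/2*b)·f_2 from 9/2*a*b - 27*a + 37/9*b**3 - 101/18*b**2 + 7/2*b + 41/2 → -27*a + 37/9*b**3 - 83/18*b**2 + 7*b + 41/2
  leading term a: subtract (-9)·f_2 from -27*a + 37/9*b**3 - 83/18*b**2 + 7*b + 41/2 → 37/9*b**3 - 83/18*b**2 + b - 1/2
  leading term b**3: subtract (333/337*b)·h_4 from 37/9*b**3 - 83/18*b**2 + b - 1/2 → 1795/3033*b**2 - 557/6066*b - 1/2
  leading term b**2: subtract (16155/113569)·h_4 from 1795/3033*b**2 - 557/6066*b - 1/2 → 671713/1022121*b - 671713/1022121
  leading term b: no divisor's leading term divides it; move 671713/1022121*b to the remainder.
  leading term 1: no divisor's leading term divides it; move -671713/1022121 to the remainder.
  remainder 671713/1022121*b - 671713/1022121 ≠ 0; add h_5 = 671713/1022121*b - 671713/1022121 to the basis.

S(f_2,f_3): lcm = a**2*b. S = -2/9*a*b**2 + 67/18*a*b - 27*a + 3*b + 41/2.
  leading term a*b**2: subtract (-2/27*b**2)·f_2 from -2/9*a*b**2 + 67/18*a*b - 27*a + 3*b + 41/2 → 67/18*a*b - 27*a - 4/81*b**3 - 14/81*b**2 + 3*b + 41/2
  leading term a*b: subtract (67/54*b)·f_2 from 67/18*a*b - 27*a - 4/81*b**3 - 14/81*b**2 + 3*b + 41/2 → -27*a - 4/81*b**3 + 53/81*b**2 + 955/162*b + 41/2
  leading term a: subtract (-9)·f_2 from -27*a - 4/81*b**3 + 53/81*b**2 + 955/162*b + 41/2 → -4/81*b**3 + 53/81*b**2 - 17/162*b - 1/2
  leading term b**3: subtract (-4/337*b)·h_4 from -4/81*b**3 + 53/81*b**2 - 17/162*b - 1/2 → 1795/3033*b**2 - 557/6066*b - 1/2
  leading term b**2: subtract (16155/113569)·h_4 from 1795/3033*b**2 - 557/6066*b - 1/2 → 671713/1022121*b - 671713/1022121
  leading term b: subtract (1)·h_5 from 671713/1022121*b - 671713/1022121 → 0
  remainder 0.

S(f_1,h_4): leading monomials are coprime, so the S-polynomial reduces to 0 (Buchberger's first criterion).
S(f_2,h_4): leading monomials are coprime, so the S-polynomial reduces to 0 (Buchberger's first criterion).
S(f_3,h_4): lcm = a**2*b**2. S = 853/674*a**2*b - 179/674*a**2 - 9/2*a*b**2 + 27*a*b - 3*b**2 - 41/2*b.
  leading term a**2*b: subtract (853/1348*b)·f_1 from 853/674*a**2*b - 179/674*a**2 - 9/2*a*b**2 + 27*a*b - 3*b**2 - 41/2*b → -179/674*a**2 - 6919/1348*a*b**2 + 27*a*b - 1706/337*b**3 + 1548/337*b**2 - 28487/1348*b
  leading term a**2: subtract (-179/1348)·f_1 from -179/674*a**2 - 6919/1348*a*b**2 + 27*a*b - 1706/337*b**3 + 1548/337*b**2 - 28487/1348*b → -6919/1348*a*b**2 + 36575/1348*a*b - 1706/337*b**3 + 1906/337*b**2 - 30635/1348*b + 179/1348
  leading term a*b**2: subtract (-6919/4044*b**2)·f_2 from -6919/1348*a*b**2 + 36575/1348*a*b - 1706/337*b**3 + 1906/337*b**2 - 30635/1348*b + 179/1348 → 36575/1348*a*b - 37627/6066*b**3 + 20183/12132*b**2 - 30635/1348*b + 179/1348
  leading term a*b: subtract (36575/4044*b)·f_2 from 36575/1348*a*b - 37627/6066*b**3 + 20183/12132*b**2 - 30635/1348*b + 179/1348 → -37627/6066*b**3 + 31111/4044*b**2 - 9845/6066*b + 179/1348
  leading term b**3: subtract (-338643/227138*b)·h_4 from -37627/6066*b**3 + 31111/4044*b**2 - 9845/6066*b + 179/1348 → -321305/2044242*b**2 + 99703/4088484*b + 179/1348
  leading term b**2: subtract (-2891745/76545506)·h_4 from -321305/2044242*b**2 + 99703/4088484*b + 179/1348 → -120236627/688909554*b + 120236627/688909554
  leading term b: subtract (-179/674)·h_5 from -120236627/688909554*b + 120236627/688909554 → 0
  remainder 0.

S(f_1,h_5): leading monomials are coprime, so the S-polynomial reduces to 0 (Buchberger's first criterion).
S(f_2,h_5): leading monomials are coprime, so the S-polynomial reduces to 0 (Buchberger's first criterion).
S(f_3,h_5): lcm = a**2*b. S = a**2 - 9/2*a*b + 27*a - 3*b - 41/2.
  leading term a**2: subtract (1/2)·f_1 from a**2 - 9/2*a*b + 27*a - 3*b - 41/2 → -5*a*b + 27*a - 4*b**2 + 3*b - 21
  leading term a*b: subtract (-5/3*b)·f_2 from -5*a*b + 27*a - 4*b**2 + 3*b - 21 → 27*a - 46/9*b**2 - 8/9*b - 21
  leading term a: subtract (9)·f_2 from 27*a - 46/9*b**2 - 8/9*b - 21 → -46/9*b**2 + 46/9*b
  leading term b**2: subtract (-414/337)·h_4 from -46/9*b**2 + 46/9*b → -4117/3033*b + 4117/3033
  leading term b: subtract (-1387429/671713)·h_5 from -4117/3033*b + 4117/3033 → 0
  remainder 0.

S(h_4,h_5): lcm = b**2. S = -179/674*b + 179/674.
  leading term b: subtract (-542907/1343426)·h_5 from -179/674*b + 179/674 → 0
  remainder 0.

Every S-polynomial of the final basis reduces to 0, so we have a Gröbner basis.
Inter-reduce: drop elements whose leading term is divisible by another's, tail-reduce, and make monic.
Reduced Gröbner basis: {a - 1, b - 1}.
Label its elements g_1 = a - 1, g_2 = b - 1.

Reduce p = -2*a**2 + 7*a*b**2 - a*b - 1 modulo G:
  leading term a**2: subtract (-2*a)·g_1 from -2*a**2 + 7*a*b**2 - a*b - 1 → 7*a*b**2 - a*b - 2*a - 1
  leading term a*b**2: subtract (7*b**2)·g_1 from 7*a*b**2 - a*b - 2*a - 1 → -a*b - 2*a + 7*b**2 - 1
  leading term a*b: subtract (-b)·g_1 from -a*b - 2*a + 7*b**2 - 1 → -2*a + 7*b**2 - b - 1
  leading term a: subtract (-2)·g_1 from -2*a + 7*b**2 - b - 1 → 7*b**2 - b - 3
  leading term b**2: subtract (7*b)·g_2 from 7*b**2 - b - 3 → 6*b - 3
  leading term b: subtract (6)·g_2 from 6*b - 3 → 3
  leading term 1: no divisor's leading term divides it; move 3 to the remainder.
  normal form = 3.
The normal form is nonzero, so p ∉ I. Since p minus its normal form lies in I, I + (p) = I + (r) where r = 3; decide whether this ideal is the whole ring.
Here r = 3 is a nonzero constant, hence a unit: 1 ∈ I + (p), the Gröbner basis of I + (p) is {1}, and the enlarged system has no common solution — adjoining p is inconsistent.

Adjoining -2*a**2 + 7*a*b**2 - a*b - 1 makes the ideal the whole ring: the system is inconsistent.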